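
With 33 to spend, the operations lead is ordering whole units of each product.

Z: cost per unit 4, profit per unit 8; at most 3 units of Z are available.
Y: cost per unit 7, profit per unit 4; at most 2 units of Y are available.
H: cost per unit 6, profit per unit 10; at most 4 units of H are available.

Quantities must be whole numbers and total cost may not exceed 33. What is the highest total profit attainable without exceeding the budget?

56

This is a bounded integer knapsack.
3×Z and 3×H: cost 30 ≤ 33, profit 3·8 + 3·10 = 54.
2×Z and 4×H: cost 32 ≤ 33, profit 2·8 + 4·10 = 56.
Best is 56.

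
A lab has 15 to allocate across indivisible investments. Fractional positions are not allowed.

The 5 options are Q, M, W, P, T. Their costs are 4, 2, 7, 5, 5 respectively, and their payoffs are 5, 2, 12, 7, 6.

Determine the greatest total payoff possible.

Allowing fractional choices, the relaxed optimum would be about 22.8, but investments are indivisible.
M + W + P: cost 2 + 7 + 5 = 14 ≤ 15, payoff 2 + 12 + 7 = 21.
M + W + T: cost 2 + 7 + 5 = 14 ≤ 15, payoff 2 + 12 + 6 = 20.
W + P: cost 7 + 5 = 12 ≤ 15, payoff 12 + 7 = 19.
Best is M, W, and P with total payoff 21.

21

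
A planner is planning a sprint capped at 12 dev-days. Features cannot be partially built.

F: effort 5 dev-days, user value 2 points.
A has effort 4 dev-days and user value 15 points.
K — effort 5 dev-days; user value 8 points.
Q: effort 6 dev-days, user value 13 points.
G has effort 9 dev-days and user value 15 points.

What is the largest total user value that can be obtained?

Treat it as a binary knapsack problem.
A + K: effort 4 + 5 = 9 ≤ 12, user value 15 + 8 = 23.
A + Q: effort 4 + 6 = 10 ≤ 12, user value 15 + 13 = 28.
Best is A and Q with total user value 28.

28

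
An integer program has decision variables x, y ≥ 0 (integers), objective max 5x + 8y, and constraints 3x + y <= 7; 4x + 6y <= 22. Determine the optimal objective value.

(x,y)=(1,3): 3·1+1·3=6≤7, 4·1+6·3=22≤22, objective 29.
(x,y)=(0,3): 3·0+1·3=3≤7, 4·0+6·3=18≤22, objective 24.
(x,y)=(1,2): 3·1+1·2=5≤7, 4·1+6·2=16≤22, objective 21.
(x,y)=(0,2): 3·0+1·2=2≤7, 4·0+6·2=12≤22, objective 16.
No feasible integer point exceeds 29.

29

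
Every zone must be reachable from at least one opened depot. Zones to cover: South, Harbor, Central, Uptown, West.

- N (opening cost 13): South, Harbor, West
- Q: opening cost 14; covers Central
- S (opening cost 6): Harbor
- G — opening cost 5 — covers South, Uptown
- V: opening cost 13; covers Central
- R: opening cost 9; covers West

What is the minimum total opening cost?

The greedy cost-per-new-zone heuristic would pick G, S, R, and V for 33, but a cheaper cover exists.
Choose N, G, and V: together they cover South, Harbor, Central, Uptown, West — every zone.
Total opening cost: 13 + 5 + 13 = 31.
No cover costs less than 31.

31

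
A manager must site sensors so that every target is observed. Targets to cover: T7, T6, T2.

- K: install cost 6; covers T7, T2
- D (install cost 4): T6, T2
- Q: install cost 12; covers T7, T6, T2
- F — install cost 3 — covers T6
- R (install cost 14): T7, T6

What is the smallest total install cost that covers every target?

The greedy cost-per-new-target heuristic would pick D and K for 10, but a cheaper cover exists.
Choose K and F: together they cover T7, T6, T2 — every target.
Total install cost: 6 + 3 = 9.
No cover costs less than 9.

9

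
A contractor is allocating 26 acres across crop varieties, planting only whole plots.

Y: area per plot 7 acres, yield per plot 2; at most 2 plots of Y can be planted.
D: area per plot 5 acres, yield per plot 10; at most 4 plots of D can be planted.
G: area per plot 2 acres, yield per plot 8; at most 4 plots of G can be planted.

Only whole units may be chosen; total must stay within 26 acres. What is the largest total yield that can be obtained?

G has the best ratio (8/2); taking only G gives at most 4×8 = 32 (stopped by the supply cap of 4).
Mixing does better — 4×D and 3×G: area 26 ≤ 26, yield 4·10 + 3·8 = 64.

64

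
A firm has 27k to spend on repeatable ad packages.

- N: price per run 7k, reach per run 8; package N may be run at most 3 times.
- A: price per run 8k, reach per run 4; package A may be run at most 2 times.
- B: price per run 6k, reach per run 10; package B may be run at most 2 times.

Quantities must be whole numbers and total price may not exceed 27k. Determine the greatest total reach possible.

36

2×N and 2×B: price 26 ≤ 27, reach 2·8 + 2·10 = 36.
3×N and 1×B: price 27 ≤ 27, reach 3·8 + 1·10 = 34.
Best is 36.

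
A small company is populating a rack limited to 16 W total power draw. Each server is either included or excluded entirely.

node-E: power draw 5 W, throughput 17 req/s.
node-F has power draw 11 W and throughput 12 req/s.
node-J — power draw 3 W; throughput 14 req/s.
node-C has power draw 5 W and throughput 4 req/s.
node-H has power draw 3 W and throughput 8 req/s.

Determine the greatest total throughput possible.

Treat it as a binary knapsack problem.
node-E + node-J + node-H: power draw 5 + 3 + 3 = 11 ≤ 16, throughput 17 + 14 + 8 = 39.
node-E + node-J + node-C: power draw 5 + 3 + 5 = 13 ≤ 16, throughput 17 + 14 + 4 = 35.
node-E + node-J + node-C + node-H: power draw 5 + 3 + 5 + 3 = 16 ≤ 16, throughput 17 + 14 + 4 + 8 = 43.
Best is node-E, node-J, node-C, and node-H with total throughput 43.

43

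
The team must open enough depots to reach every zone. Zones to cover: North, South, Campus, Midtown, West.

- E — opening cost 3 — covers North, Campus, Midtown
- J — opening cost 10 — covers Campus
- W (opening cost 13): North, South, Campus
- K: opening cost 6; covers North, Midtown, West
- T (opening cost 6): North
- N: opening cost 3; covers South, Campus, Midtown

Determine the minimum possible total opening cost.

9

This is a weighted set-cover instance.
The greedy cost-per-new-zone heuristic would pick E, N, and K for 12, but a cheaper cover exists.
Choose K and N: together they cover North, South, Campus, Midtown, West — every zone.
Total opening cost: 6 + 3 = 9.
No cover costs less than 9.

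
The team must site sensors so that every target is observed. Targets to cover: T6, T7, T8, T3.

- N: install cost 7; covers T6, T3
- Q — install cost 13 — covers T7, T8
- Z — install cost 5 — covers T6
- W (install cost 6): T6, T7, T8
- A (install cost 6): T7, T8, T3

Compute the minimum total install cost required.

The greedy cost-per-new-target heuristic would pick W and A for 12, but a cheaper cover exists.
Choose Z and A: together they cover T6, T7, T8, T3 — every target.
Total install cost: 5 + 6 = 11.
No cover costs less than 11.

11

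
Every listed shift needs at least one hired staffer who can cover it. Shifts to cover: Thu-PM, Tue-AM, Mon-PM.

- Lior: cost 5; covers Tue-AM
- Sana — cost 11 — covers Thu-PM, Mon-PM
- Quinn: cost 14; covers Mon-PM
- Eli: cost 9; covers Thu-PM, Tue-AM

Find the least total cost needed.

Choose Lior and Sana: together they cover Thu-PM, Tue-AM, Mon-PM — every shift.
Total cost: 5 + 11 = 16.

16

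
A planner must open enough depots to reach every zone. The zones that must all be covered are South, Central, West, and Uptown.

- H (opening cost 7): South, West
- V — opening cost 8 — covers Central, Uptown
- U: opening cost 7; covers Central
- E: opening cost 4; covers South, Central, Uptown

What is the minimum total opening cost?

Choose H and E: together they cover South, Central, West, Uptown — every zone.
Total opening cost: 7 + 4 = 11.
No cover costs less than 11.

11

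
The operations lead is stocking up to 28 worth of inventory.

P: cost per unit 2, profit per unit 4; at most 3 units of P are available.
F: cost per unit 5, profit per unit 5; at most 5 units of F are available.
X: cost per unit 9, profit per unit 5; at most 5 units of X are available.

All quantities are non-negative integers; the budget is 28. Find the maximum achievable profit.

1×P and 5×F: cost 27 ≤ 28, profit 1·4 + 5·5 = 29.
3×P and 4×F: cost 26 ≤ 28, profit 3·4 + 4·5 = 32.
Best is 32.

32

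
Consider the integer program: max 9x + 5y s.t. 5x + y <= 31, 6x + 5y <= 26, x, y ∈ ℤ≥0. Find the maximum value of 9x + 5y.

The continuous relaxation peaks at (4.33, 0) with value 39.00; rounding to a feasible lattice point costs some objective.
(x,y)=(4,0): 5·4+1·0=20≤31, 6·4+5·0=24≤26, objective 36.
(x,y)=(3,1): 5·3+1·1=16≤31, 6·3+5·1=23≤26, objective 32.
(x,y)=(3,0): 5·3+1·0=15≤31, 6·3+5·0=18≤26, objective 27.
No feasible integer point exceeds 36.

36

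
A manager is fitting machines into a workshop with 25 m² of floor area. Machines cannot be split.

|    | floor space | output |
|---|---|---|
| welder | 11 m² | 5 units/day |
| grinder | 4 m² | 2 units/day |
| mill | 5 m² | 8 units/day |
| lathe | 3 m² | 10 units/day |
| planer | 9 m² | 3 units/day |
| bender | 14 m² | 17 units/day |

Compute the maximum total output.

Allowing fractional choices, the relaxed optimum would be about 36.5, but machines are indivisible.
grinder + lathe + bender: floor space 4 + 3 + 14 = 21 ≤ 25, output 2 + 10 + 17 = 29.
mill + lathe + bender: floor space 5 + 3 + 14 = 22 ≤ 25, output 8 + 10 + 17 = 35.
lathe + bender: floor space 3 + 14 = 17 ≤ 25, output 10 + 17 = 27.
Best is mill, lathe, and bender with total output 35.

35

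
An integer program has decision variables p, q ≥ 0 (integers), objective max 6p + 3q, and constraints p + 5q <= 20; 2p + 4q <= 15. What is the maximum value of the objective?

(p,q)=(7,0) is feasible, giving 42.
(p,q)=(6,0) is feasible, giving 36.
No feasible integer point exceeds 42.

42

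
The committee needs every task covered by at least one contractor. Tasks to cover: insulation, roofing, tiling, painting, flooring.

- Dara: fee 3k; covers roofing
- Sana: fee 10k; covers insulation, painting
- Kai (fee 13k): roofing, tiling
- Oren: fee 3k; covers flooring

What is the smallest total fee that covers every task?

The greedy cost-per-new-task heuristic would pick Dara, Oren, Sana, and Kai for 29, but a cheaper cover exists.
Choose Sana, Kai, and Oren: together they cover insulation, roofing, tiling, painting, flooring — every task.
Total fee: 10 + 13 + 3 = 26.
No cover costs less than 26.

26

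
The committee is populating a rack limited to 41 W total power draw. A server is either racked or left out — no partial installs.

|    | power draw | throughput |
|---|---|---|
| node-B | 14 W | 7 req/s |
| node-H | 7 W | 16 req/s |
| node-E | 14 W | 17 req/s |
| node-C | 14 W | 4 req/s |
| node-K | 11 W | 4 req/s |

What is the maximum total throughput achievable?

node-H + node-E + node-K: power draw 7 + 14 + 11 = 32 ≤ 41, throughput 16 + 17 + 4 = 37.
node-B + node-H + node-E: power draw 14 + 7 + 14 = 35 ≤ 41, throughput 7 + 16 + 17 = 40.
Best is node-B, node-H, and node-E with total throughput 40.

40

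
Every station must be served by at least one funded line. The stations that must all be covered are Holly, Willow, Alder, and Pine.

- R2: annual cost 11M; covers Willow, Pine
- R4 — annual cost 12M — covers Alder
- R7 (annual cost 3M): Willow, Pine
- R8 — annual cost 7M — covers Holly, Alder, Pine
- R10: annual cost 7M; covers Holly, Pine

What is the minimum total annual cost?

Choose R7 and R8: together they cover Holly, Willow, Alder, Pine — every station.
Total annual cost: 3 + 7 = 10.
No cover costs less than 10.

10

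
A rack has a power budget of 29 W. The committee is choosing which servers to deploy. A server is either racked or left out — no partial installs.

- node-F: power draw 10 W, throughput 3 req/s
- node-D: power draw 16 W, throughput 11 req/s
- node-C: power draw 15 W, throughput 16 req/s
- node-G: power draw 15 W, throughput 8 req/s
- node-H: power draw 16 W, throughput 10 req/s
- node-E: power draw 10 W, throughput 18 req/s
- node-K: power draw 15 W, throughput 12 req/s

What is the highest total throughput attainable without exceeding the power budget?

This is a 0-1 knapsack instance.
Allowing fractional choices, the relaxed optimum would be about 37.2, but servers are indivisible.
node-E + node-K: power draw 10 + 15 = 25 ≤ 29, throughput 18 + 12 = 30.
node-C + node-E: power draw 15 + 10 = 25 ≤ 29, throughput 16 + 18 = 34.
Best is node-C and node-E with total throughput 34.

34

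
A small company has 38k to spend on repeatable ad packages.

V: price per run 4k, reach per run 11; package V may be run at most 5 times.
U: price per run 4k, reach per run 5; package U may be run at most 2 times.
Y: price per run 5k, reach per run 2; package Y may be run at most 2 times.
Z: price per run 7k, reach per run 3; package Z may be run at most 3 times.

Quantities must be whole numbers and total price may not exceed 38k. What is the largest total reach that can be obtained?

69

5×V, 2×U, and 2×Y: price 38 ≤ 38, reach 5·11 + 2·5 + 2·2 = 69.
5×V, 2×U, and 1×Z: price 35 ≤ 38, reach 5·11 + 2·5 + 1·3 = 68.
Best is 69.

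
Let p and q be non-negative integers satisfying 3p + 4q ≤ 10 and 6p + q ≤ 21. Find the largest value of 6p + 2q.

18

Relaxing integrality, the LP optimum is 20.00 at (p,q) = (3.33, 0), which is not an integer point.
(p,q)=(3,0): 3·3+4·0=9≤10, 6·3+1·0=18≤21, objective 18.
(p,q)=(2,1): 3·2+4·1=10≤10, 6·2+1·1=13≤21, objective 14.
No feasible integer point exceeds 18.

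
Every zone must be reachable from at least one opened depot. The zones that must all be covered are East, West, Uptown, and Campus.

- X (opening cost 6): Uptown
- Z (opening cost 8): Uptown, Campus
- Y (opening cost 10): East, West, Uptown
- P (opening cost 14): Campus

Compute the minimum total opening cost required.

18

Choose Z and Y: together they cover East, West, Uptown, Campus — every zone.
Total opening cost: 8 + 10 = 18.
No cover costs less than 18.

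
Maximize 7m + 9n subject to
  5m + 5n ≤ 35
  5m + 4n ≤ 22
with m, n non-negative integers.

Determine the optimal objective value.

45

(m,n)=(0,5) is feasible, giving 45.
(m,n)=(1,4) is feasible, giving 43.
(m,n)=(0,4) is feasible, giving 36.
The best lattice point is (0,5), giving 45.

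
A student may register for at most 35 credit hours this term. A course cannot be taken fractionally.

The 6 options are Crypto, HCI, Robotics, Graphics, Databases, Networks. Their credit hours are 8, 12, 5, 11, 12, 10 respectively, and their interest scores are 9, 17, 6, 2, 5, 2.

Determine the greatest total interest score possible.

34

Take Crypto, HCI, Robotics, and Networks: credit hours 8 + 12 + 5 + 10 = 35 ≤ 35, interest score 9 + 17 + 6 + 2 = 34.
No other feasible combination does better.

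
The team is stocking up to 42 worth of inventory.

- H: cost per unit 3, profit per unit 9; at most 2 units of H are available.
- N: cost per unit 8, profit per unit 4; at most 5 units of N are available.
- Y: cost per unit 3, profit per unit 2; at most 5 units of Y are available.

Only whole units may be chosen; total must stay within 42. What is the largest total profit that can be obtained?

38

H has the best ratio (9/3); taking only H gives at most 2×9 = 18 (stopped by the supply cap of 2).
Mixing does better — 2×H, 3×N, and 4×Y: cost 42 ≤ 42, profit 2·9 + 3·4 + 4·2 = 38.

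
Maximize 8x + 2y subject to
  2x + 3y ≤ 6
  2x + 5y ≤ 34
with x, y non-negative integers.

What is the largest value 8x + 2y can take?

24

(x,y)=(3,0): 2·3+3·0=6≤6, 2·3+5·0=6≤34, objective 24.
(x,y)=(2,0): 2·2+3·0=4≤6, 2·2+5·0=4≤34, objective 16.
Maximum is 24 at (x,y)=(3,0).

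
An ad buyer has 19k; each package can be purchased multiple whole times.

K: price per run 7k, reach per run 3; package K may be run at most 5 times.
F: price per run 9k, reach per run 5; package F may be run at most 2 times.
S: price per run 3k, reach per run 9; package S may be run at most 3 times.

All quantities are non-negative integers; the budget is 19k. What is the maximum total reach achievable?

32

This is a bounded integer knapsack.
S has the best ratio (9/3); taking only S gives at most 3×9 = 27 (stopped by the supply cap of 3).
Mixing does better — 1×F and 3×S: price 18 ≤ 19, reach 1·5 + 3·9 = 32.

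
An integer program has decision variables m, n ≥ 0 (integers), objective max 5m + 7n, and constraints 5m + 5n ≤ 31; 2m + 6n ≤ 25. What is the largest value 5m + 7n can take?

(m,n)=(3,3): 5·3+5·3=30≤31, 2·3+6·3=24≤25, objective 36.
(m,n)=(4,2): 5·4+5·2=30≤31, 2·4+6·2=20≤25, objective 34.
(m,n)=(2,3): 5·2+5·3=25≤31, 2·2+6·3=22≤25, objective 31.
Maximum is 36 at (m,n)=(3,3).

36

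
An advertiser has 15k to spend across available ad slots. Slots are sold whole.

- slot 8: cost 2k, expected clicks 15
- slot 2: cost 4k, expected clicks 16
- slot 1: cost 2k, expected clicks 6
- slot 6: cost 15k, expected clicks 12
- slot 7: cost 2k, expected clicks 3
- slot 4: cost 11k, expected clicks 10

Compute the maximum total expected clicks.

slot 8 + slot 2 + slot 1: cost 2 + 4 + 2 = 8 ≤ 15, expected clicks 15 + 16 + 6 = 37.
slot 8 + slot 2 + slot 1 + slot 7: cost 2 + 4 + 2 + 2 = 10 ≤ 15, expected clicks 15 + 16 + 6 + 3 = 40.
slot 8 + slot 2 + slot 7: cost 2 + 4 + 2 = 8 ≤ 15, expected clicks 15 + 16 + 3 = 34.
Best is slot 8, slot 2, slot 1, and slot 7 with total expected clicks 40.

40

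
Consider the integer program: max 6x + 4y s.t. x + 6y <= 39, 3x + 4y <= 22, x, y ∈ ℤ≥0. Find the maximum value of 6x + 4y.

42

(x,y)=(7,0) is feasible, giving 42.
(x,y)=(6,1) is feasible, giving 40.
(x,y)=(6,0) is feasible, giving 36.
No feasible integer point exceeds 42.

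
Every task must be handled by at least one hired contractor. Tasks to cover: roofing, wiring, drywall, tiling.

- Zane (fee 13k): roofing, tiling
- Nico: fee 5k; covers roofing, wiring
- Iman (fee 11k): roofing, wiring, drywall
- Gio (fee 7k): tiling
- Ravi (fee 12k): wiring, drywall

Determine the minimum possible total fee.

18

This is a weighted set-cover instance.
The greedy cost-per-new-task heuristic would pick Nico, Gio, and Iman for 23, but a cheaper cover exists.
Choose Iman and Gio: together they cover roofing, wiring, drywall, tiling — every task.
Total fee: 11 + 7 = 18.
No cover costs less than 18.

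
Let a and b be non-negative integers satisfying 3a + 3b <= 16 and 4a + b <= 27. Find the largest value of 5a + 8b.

40

(a,b)=(0,5): 3·0+3·5=15≤16, 4·0+1·5=5≤27, objective 40.
(a,b)=(1,4): 3·1+3·4=15≤16, 4·1+1·4=8≤27, objective 37.
(a,b)=(0,4): 3·0+3·4=12≤16, 4·0+1·4=4≤27, objective 32.
The best lattice point is (0,5), giving 40.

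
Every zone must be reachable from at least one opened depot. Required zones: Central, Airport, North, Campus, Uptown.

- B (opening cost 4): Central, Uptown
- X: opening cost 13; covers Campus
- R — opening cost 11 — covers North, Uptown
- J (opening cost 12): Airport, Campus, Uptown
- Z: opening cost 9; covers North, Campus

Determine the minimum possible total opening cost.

Choose B, J, and Z: together they cover Central, Airport, North, Campus, Uptown — every zone.
Total opening cost: 4 + 12 + 9 = 25.
No cover costs less than 25.

25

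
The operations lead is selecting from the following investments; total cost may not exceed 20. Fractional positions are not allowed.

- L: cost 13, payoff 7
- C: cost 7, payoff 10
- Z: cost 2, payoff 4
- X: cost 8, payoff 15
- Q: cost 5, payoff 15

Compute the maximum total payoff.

40

This is an integer program with binary decision variables.
C + X + Q: cost 7 + 8 + 5 = 20 ≤ 20, payoff 10 + 15 + 15 = 40.
Z + X + Q: cost 2 + 8 + 5 = 15 ≤ 20, payoff 4 + 15 + 15 = 34.
Best is C, X, and Q with total payoff 40.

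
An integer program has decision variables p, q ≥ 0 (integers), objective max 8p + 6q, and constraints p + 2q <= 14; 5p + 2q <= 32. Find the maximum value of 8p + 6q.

62

Relaxing integrality, the LP optimum is 64.50 at (p,q) = (4.5, 4.75), which is not an integer point.
(p,q)=(4,5): 1·4+2·5=14≤14, 5·4+2·5=30≤32, objective 62.
(p,q)=(5,3): 1·5+2·3=11≤14, 5·5+2·3=31≤32, objective 58.
(p,q)=(4,4): 1·4+2·4=12≤14, 5·4+2·4=28≤32, objective 56.
No feasible integer point exceeds 62.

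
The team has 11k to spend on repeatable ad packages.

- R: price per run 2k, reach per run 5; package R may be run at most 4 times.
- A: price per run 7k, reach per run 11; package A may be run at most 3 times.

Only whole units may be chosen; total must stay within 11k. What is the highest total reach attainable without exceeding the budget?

Take 2×R and 1×A: price 11 ≤ 11, reach 2·5 + 1·11 = 21.
No other integer combination yields more.

21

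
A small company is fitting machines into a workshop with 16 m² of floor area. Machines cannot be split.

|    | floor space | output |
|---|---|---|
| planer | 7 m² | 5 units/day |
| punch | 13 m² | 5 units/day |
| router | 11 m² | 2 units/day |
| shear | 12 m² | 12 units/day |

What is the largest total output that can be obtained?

This is a 0-1 knapsack instance.
Allowing fractional choices, the relaxed optimum would be about 14.9, but machines are indivisible.
shear: floor space 12 ≤ 16, output 12.
punch: floor space 13 ≤ 16, output 5.
planer: floor space 7 ≤ 16, output 5.
Best is shear with total output 12.

12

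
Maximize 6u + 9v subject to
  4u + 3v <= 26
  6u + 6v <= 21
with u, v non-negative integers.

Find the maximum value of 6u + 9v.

The continuous relaxation peaks at (0, 3.5) with value 31.50; rounding to a feasible lattice point costs some objective.
(u,v)=(0,3): 4·0+3·3=9≤26, 6·0+6·3=18≤21, objective 27.
(u,v)=(1,2): 4·1+3·2=10≤26, 6·1+6·2=18≤21, objective 24.
The best lattice point is (0,3), giving 27.

27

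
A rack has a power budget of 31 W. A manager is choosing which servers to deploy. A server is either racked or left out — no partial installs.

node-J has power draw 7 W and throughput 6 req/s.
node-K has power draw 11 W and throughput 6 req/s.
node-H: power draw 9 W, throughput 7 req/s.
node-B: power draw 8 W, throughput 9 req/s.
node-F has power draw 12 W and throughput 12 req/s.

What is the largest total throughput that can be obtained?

Allowing fractional choices, the relaxed optimum would be about 30.1, but servers are indivisible.
node-J + node-B + node-F: power draw 7 + 8 + 12 = 27 ≤ 31, throughput 6 + 9 + 12 = 27.
node-H + node-B + node-F: power draw 9 + 8 + 12 = 29 ≤ 31, throughput 7 + 9 + 12 = 28.
node-K + node-B + node-F: power draw 11 + 8 + 12 = 31 ≤ 31, throughput 6 + 9 + 12 = 27.
Best is node-H, node-B, and node-F with total throughput 28.

28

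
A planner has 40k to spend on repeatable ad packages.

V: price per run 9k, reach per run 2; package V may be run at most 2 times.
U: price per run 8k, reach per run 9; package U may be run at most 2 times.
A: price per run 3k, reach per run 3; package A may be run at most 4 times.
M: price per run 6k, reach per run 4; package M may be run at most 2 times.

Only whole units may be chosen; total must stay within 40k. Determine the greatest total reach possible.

38

U has the best ratio (9/8); taking only U gives at most 2×9 = 18 (stopped by the supply cap of 2).
Mixing does better — 2×U, 4×A, and 2×M: price 40 ≤ 40, reach 2·9 + 4·3 + 2·4 = 38.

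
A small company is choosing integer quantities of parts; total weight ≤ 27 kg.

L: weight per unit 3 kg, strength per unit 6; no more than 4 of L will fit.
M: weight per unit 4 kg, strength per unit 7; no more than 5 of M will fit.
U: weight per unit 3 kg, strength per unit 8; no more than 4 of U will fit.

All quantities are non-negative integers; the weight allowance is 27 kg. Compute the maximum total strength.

This is a bounded integer knapsack.
U has the best ratio (8/3); taking only U gives at most 4×8 = 32 (stopped by the supply cap of 4).
Mixing does better — 1×L, 3×M, and 4×U: weight 27 ≤ 27, strength 1·6 + 3·7 + 4·8 = 59.

59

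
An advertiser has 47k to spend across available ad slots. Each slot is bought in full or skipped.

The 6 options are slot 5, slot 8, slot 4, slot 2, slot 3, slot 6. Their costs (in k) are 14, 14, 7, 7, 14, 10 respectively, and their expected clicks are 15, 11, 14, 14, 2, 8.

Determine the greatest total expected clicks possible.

54

Allowing fractional choices, the relaxed optimum would be about 58.1, but ad slots are indivisible.
slot 5 + slot 4 + slot 2 + slot 6: cost 14 + 7 + 7 + 10 = 38 ≤ 47, expected clicks 15 + 14 + 14 + 8 = 51.
slot 5 + slot 8 + slot 4 + slot 2: cost 14 + 14 + 7 + 7 = 42 ≤ 47, expected clicks 15 + 11 + 14 + 14 = 54.
Best is slot 5, slot 8, slot 4, and slot 2 with total expected clicks 54.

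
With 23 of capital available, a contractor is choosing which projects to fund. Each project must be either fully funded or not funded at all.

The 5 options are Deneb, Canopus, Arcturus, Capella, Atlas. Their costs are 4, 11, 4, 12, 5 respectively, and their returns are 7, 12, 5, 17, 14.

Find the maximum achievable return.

38

Treat it as a binary knapsack problem.
Take Deneb, Capella, and Atlas: cost 4 + 12 + 5 = 21 ≤ 23, return 7 + 17 + 14 = 38.
No other feasible combination does better.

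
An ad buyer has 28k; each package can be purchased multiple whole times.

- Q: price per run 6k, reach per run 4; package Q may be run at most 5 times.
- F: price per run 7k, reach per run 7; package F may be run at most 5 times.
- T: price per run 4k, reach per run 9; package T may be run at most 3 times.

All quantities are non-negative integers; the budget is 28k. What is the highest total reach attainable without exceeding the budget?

41

This is a bounded integer knapsack.
T has the best ratio (9/4); taking only T gives at most 3×9 = 27 (stopped by the supply cap of 3).
Mixing does better — 2×F and 3×T: price 26 ≤ 28, reach 2·7 + 3·9 = 41.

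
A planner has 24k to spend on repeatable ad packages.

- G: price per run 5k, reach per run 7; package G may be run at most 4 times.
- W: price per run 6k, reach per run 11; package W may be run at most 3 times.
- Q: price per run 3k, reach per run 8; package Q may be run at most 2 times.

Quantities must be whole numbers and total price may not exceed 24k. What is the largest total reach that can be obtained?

49

This is a bounded integer knapsack.
Q has the best ratio (8/3); taking only Q gives at most 2×8 = 16 (stopped by the supply cap of 2).
Mixing does better — 3×W and 2×Q: price 24 ≤ 24, reach 3·11 + 2·8 = 49.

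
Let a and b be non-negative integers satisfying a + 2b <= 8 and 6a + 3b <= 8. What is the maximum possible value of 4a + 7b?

Relaxing integrality, the LP optimum is 18.67 at (a,b) = (0, 2.67), which is not an integer point.
(a,b)=(0,2): 1·0+2·2=4≤8, 6·0+3·2=6≤8, objective 14.
(a,b)=(0,1): 1·0+2·1=2≤8, 6·0+3·1=3≤8, objective 7.
No feasible integer point exceeds 14.

14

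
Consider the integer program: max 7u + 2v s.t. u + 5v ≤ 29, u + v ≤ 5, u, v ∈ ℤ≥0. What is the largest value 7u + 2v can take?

35

(u,v)=(5,0): 1·5+5·0=5≤29, 1·5+1·0=5≤5, objective 35.
(u,v)=(4,1): 1·4+5·1=9≤29, 1·4+1·1=5≤5, objective 30.
The best lattice point is (5,0), giving 35.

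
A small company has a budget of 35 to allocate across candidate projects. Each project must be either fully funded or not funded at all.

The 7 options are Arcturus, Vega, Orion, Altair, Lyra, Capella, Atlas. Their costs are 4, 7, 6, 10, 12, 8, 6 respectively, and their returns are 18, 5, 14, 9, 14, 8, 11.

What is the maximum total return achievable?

62

Take Arcturus, Vega, Orion, Lyra, and Atlas: cost 4 + 7 + 6 + 12 + 6 = 35 ≤ 35, return 18 + 5 + 14 + 14 + 11 = 62.
No other feasible combination does better.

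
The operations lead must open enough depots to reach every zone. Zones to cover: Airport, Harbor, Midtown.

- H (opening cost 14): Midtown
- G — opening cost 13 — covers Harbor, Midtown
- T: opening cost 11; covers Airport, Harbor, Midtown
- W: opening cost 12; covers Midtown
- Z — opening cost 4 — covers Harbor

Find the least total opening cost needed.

11

This is an integer covering problem.
T alone covers Airport, Harbor, Midtown — every zone.
Total opening cost: 11.
No cover costs less than 11.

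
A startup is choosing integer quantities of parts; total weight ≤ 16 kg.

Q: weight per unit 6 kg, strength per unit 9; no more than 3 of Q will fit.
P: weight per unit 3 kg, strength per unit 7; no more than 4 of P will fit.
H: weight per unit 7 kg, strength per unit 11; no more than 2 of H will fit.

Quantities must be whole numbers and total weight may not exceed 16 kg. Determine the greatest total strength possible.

32

This is a bounded integer knapsack.
P has the best ratio (7/3); taking only P gives at most 4×7 = 28 (stopped by the supply cap of 4).
Mixing does better — 3×P and 1×H: weight 16 ≤ 16, strength 3·7 + 1·11 = 32.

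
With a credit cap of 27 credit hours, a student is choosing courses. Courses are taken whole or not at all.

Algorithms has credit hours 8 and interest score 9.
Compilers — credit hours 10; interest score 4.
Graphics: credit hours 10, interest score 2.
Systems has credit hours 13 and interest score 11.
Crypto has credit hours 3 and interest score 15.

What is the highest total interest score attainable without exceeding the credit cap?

Allowing fractional choices, the relaxed optimum would be about 36.2, but courses are indivisible.
Algorithms + Compilers + Crypto: credit hours 8 + 10 + 3 = 21 ≤ 27, interest score 9 + 4 + 15 = 28.
Compilers + Systems + Crypto: credit hours 10 + 13 + 3 = 26 ≤ 27, interest score 4 + 11 + 15 = 30.
Algorithms + Systems + Crypto: credit hours 8 + 13 + 3 = 24 ≤ 27, interest score 9 + 11 + 15 = 35.
Best is Algorithms, Systems, and Crypto with total interest score 35.

35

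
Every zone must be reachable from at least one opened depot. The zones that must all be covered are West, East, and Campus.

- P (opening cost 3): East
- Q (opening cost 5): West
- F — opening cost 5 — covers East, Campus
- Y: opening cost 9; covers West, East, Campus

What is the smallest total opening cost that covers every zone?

9

This is a weighted set-cover instance.
The greedy cost-per-new-zone heuristic would pick F and Q for 10, but a cheaper cover exists.
Y alone covers West, East, Campus — every zone.
Total opening cost: 9.
No cover costs less than 9.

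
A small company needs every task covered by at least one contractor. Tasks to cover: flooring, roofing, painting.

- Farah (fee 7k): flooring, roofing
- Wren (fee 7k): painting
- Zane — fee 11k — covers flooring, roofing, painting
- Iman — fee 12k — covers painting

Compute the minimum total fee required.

11

This is a weighted set-cover instance.
Zane alone covers flooring, roofing, painting — every task.
Total fee: 11.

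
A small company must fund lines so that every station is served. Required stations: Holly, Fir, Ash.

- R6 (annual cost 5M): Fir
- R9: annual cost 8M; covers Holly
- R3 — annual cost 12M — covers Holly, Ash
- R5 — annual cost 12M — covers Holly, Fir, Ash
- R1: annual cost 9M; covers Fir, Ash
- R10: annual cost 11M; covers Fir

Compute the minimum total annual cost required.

R5 alone covers Holly, Fir, Ash — every station.
Total annual cost: 12.

12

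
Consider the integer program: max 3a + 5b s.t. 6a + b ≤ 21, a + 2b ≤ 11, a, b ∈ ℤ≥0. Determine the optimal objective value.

The continuous relaxation peaks at (2.82, 4.09) with value 28.91; rounding to a feasible lattice point costs some objective.
(a,b)=(1,5) is feasible, giving 28.
(a,b)=(2,4) is feasible, giving 26.
(a,b)=(0,5) is feasible, giving 25.
No feasible integer point exceeds 28.

28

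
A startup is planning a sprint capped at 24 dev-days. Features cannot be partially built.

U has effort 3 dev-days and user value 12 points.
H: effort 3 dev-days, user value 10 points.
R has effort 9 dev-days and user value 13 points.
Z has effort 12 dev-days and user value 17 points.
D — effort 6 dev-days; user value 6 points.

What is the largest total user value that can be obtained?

45

Allowing fractional choices, the relaxed optimum would be about 47.8, but features are indivisible.
U + H + R + D: effort 3 + 3 + 9 + 6 = 21 ≤ 24, user value 12 + 10 + 13 + 6 = 41.
U + H + Z + D: effort 3 + 3 + 12 + 6 = 24 ≤ 24, user value 12 + 10 + 17 + 6 = 45.
U + R + Z: effort 3 + 9 + 12 = 24 ≤ 24, user value 12 + 13 + 17 = 42.
Best is U, H, Z, and D with total user value 45.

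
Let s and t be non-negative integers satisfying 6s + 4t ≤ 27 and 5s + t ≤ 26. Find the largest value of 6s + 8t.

48

(s,t)=(0,6): 6·0+4·6=24≤27, 5·0+1·6=6≤26, objective 48.
(s,t)=(1,5): 6·1+4·5=26≤27, 5·1+1·5=10≤26, objective 46.
(s,t)=(0,5): 6·0+4·5=20≤27, 5·0+1·5=5≤26, objective 40.
No feasible integer point exceeds 48.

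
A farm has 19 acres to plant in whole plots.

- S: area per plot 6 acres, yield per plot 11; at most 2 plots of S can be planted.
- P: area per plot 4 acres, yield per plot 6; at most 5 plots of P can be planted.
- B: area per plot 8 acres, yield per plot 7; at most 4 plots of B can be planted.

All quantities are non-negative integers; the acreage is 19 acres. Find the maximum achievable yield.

29

2×S and 1×P: area 16 ≤ 19, yield 2·11 + 1·6 = 28.
1×S and 3×P: area 18 ≤ 19, yield 1·11 + 3·6 = 29.
Best is 29.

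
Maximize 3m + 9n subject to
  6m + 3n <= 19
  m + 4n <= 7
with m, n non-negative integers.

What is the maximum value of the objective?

Relaxing integrality, the LP optimum is 17.71 at (m,n) = (2.62, 1.1), which is not an integer point.
(m,n)=(2,1): 6·2+3·1=15≤19, 1·2+4·1=6≤7, objective 15.
(m,n)=(1,1): 6·1+3·1=9≤19, 1·1+4·1=5≤7, objective 12.
Maximum is 15 at (m,n)=(2,1).

15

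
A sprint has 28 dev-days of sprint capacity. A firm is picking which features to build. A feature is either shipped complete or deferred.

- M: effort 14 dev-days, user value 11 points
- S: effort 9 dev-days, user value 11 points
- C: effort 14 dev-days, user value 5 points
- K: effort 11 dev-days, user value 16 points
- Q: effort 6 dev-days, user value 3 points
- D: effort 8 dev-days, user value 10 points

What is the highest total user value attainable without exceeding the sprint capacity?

37

K + Q + D: effort 11 + 6 + 8 = 25 ≤ 28, user value 16 + 3 + 10 = 29.
S + K + D: effort 9 + 11 + 8 = 28 ≤ 28, user value 11 + 16 + 10 = 37.
S + K + Q: effort 9 + 11 + 6 = 26 ≤ 28, user value 11 + 16 + 3 = 30.
Best is S, K, and D with total user value 37.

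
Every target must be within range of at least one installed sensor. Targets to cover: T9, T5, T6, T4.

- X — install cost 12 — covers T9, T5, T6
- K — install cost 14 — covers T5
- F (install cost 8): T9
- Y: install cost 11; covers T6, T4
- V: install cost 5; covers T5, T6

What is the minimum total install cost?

23

The greedy cost-per-new-target heuristic would pick V, F, and Y for 24, but a cheaper cover exists.
Choose X and Y: together they cover T9, T5, T6, T4 — every target.
Total install cost: 12 + 11 = 23.
No cover costs less than 23.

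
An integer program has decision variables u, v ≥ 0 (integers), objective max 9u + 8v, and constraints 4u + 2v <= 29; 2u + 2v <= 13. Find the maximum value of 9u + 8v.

54

(u,v)=(6,0): 4·6+2·0=24≤29, 2·6+2·0=12≤13, objective 54.
(u,v)=(5,1): 4·5+2·1=22≤29, 2·5+2·1=12≤13, objective 53.
(u,v)=(5,0): 4·5+2·0=20≤29, 2·5+2·0=10≤13, objective 45.
The best lattice point is (6,0), giving 54.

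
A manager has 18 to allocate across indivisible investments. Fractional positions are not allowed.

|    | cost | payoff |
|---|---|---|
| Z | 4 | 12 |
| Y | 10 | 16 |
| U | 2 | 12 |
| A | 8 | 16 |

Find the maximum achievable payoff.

40

Treat it as a binary knapsack problem.
Take Z, U, and A: cost 4 + 2 + 8 = 14 ≤ 18, payoff 12 + 12 + 16 = 40.
No feasible combination exceeds this.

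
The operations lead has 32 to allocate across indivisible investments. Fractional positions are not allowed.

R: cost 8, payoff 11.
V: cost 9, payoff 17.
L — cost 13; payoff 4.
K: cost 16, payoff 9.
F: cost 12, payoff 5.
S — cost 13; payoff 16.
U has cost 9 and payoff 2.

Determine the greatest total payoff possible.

This is a 0-1 knapsack instance.
Allowing fractional choices, the relaxed optimum would be about 45.1, but investments are indivisible.
V + S + U: cost 9 + 13 + 9 = 31 ≤ 32, payoff 17 + 16 + 2 = 35.
R + V + S: cost 8 + 9 + 13 = 30 ≤ 32, payoff 11 + 17 + 16 = 44.
V + S: cost 9 + 13 = 22 ≤ 32, payoff 17 + 16 = 33.
Best is R, V, and S with total payoff 44.

44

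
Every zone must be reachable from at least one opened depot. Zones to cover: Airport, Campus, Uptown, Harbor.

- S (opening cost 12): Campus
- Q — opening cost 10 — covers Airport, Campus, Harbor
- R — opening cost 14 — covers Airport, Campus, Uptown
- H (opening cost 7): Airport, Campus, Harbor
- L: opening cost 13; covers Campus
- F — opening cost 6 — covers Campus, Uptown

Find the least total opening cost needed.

13

Choose H and F: together they cover Airport, Campus, Uptown, Harbor — every zone.
Total opening cost: 7 + 6 = 13.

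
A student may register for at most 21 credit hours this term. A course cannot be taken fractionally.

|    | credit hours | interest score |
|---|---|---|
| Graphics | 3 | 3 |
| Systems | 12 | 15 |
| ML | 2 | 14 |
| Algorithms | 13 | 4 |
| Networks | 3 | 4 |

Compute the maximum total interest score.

36

Treat it as a binary knapsack problem.
Take Graphics, Systems, ML, and Networks: credit hours 3 + 12 + 2 + 3 = 20 ≤ 21, interest score 3 + 15 + 14 + 4 = 36.
No other feasible combination does better.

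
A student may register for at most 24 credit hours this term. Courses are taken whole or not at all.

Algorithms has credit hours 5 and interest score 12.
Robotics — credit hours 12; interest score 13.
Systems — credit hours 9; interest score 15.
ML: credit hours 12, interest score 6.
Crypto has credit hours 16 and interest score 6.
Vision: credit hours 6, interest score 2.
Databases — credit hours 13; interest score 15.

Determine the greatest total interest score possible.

Allowing fractional choices, the relaxed optimum would be about 38.5, but courses are indivisible.
Algorithms + Systems + Vision: credit hours 5 + 9 + 6 = 20 ≤ 24, interest score 12 + 15 + 2 = 29.
Systems + Databases: credit hours 9 + 13 = 22 ≤ 24, interest score 15 + 15 = 30.
Best is Systems and Databases with total interest score 30.

30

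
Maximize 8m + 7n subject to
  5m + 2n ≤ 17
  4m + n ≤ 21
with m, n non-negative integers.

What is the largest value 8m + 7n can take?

56

(m,n)=(0,8) is feasible, giving 56.
(m,n)=(0,7) is feasible, giving 49.
The best lattice point is (0,8), giving 56.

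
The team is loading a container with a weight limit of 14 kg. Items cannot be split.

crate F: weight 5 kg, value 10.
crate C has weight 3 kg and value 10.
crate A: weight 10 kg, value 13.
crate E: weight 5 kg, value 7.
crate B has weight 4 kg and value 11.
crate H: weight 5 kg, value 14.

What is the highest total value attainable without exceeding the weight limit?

This is a 0-1 knapsack instance.
Allowing fractional choices, the relaxed optimum would be about 39.0, but items are indivisible.
crate F + crate C + crate H: weight 5 + 3 + 5 = 13 ≤ 14, value 10 + 10 + 14 = 34.
crate C + crate B + crate H: weight 3 + 4 + 5 = 12 ≤ 14, value 10 + 11 + 14 = 35.
crate F + crate B + crate H: weight 5 + 4 + 5 = 14 ≤ 14, value 10 + 11 + 14 = 35.
The maximum value is 35; one optimal choice is crate C, crate B, and crate H.

35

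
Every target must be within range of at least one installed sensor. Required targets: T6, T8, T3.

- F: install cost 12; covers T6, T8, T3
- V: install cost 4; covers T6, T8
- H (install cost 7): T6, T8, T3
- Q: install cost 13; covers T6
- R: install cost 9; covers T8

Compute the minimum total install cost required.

The greedy cost-per-new-target heuristic would pick V and H for 11, but a cheaper cover exists.
H alone covers T6, T8, T3 — every target.
Total install cost: 7.
No cover costs less than 7.

7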